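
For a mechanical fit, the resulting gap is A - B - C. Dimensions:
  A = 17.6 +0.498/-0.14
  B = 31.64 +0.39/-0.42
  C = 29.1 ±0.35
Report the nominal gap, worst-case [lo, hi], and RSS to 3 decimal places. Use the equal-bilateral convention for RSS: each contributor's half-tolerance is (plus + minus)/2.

Stack each dimension's contribution:
  +A: nom +17.600 → Σnom=17.600; wc +0.498/-0.140 → slack +0.498/-0.140; half-tol=0.319, Σhalf²=0.101761
  -B: nom -31.640 → Σnom=-14.040; wc +0.420/-0.390 → slack +0.918/-0.530; half-tol=0.405, Σhalf²=0.265786
  -C: nom -29.100 → Σnom=-43.140; wc +0.350/-0.350 → slack +1.268/-0.880; half-tol=0.350, Σhalf²=0.388286
Nominal = -43.140. Worst-case = [-43.140 - 0.880, -43.140 + 1.268] = [-44.020, -41.872]. RSS = √0.388286 = 0.623.

nominal=-43.140 wc=[-44.020,-41.872] rss=0.623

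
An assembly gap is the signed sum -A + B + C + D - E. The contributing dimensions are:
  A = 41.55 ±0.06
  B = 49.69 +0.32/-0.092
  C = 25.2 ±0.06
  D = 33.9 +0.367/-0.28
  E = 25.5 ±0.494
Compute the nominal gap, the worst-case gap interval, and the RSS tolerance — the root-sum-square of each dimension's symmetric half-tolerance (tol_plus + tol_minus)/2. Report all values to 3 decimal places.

Stack each dimension's contribution:
  -A: nom -41.550 → Σnom=-41.550; wc +0.060/-0.060 → slack +0.060/-0.060; half-tol=0.060, Σhalf²=0.003600
  +B: nom +49.690 → Σnom=8.140; wc +0.320/-0.092 → slack +0.380/-0.152; half-tol=0.206, Σhalf²=0.046036
  +C: nom +25.200 → Σnom=33.340; wc +0.060/-0.060 → slack +0.440/-0.212; half-tol=0.060, Σhalf²=0.049636
  +D: nom +33.900 → Σnom=67.240; wc +0.367/-0.280 → slack +0.807/-0.492; half-tol=0.324, Σhalf²=0.154288
  -E: nom -25.500 → Σnom=41.740; wc +0.494/-0.494 → slack +1.301/-0.986; half-tol=0.494, Σhalf²=0.398324
Nominal = 41.740. Worst-case = [41.740 - 0.986, 41.740 + 1.301] = [40.754, 43.041]. RSS = √0.398324 = 0.631.

nominal=41.740 wc=[40.754,43.041] rss=0.631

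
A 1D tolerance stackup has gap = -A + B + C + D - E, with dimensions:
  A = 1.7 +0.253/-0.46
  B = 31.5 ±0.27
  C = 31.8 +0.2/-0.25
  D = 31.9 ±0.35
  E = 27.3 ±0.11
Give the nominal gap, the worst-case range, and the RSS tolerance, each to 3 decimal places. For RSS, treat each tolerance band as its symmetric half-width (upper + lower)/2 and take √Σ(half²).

nominal=66.200 wc=[64.967,67.590] rss=0.621

Stack each dimension's contribution:
  -A: nom -1.700 → Σnom=-1.700; wc +0.460/-0.253 → slack +0.460/-0.253; half-tol=0.357, Σhalf²=0.127092
  +B: nom +31.500 → Σnom=29.800; wc +0.270/-0.270 → slack +0.730/-0.523; half-tol=0.270, Σhalf²=0.199992
  +C: nom +31.800 → Σnom=61.600; wc +0.200/-0.250 → slack +0.930/-0.773; half-tol=0.225, Σhalf²=0.250617
  +D: nom +31.900 → Σnom=93.500; wc +0.350/-0.350 → slack +1.280/-1.123; half-tol=0.350, Σhalf²=0.373117
  -E: nom -27.300 → Σnom=66.200; wc +0.110/-0.110 → slack +1.390/-1.233; half-tol=0.110, Σhalf²=0.385217
Nominal = 66.200. Worst-case = [66.200 - 1.233, 66.200 + 1.390] = [64.967, 67.590]. RSS = √0.385217 = 0.621.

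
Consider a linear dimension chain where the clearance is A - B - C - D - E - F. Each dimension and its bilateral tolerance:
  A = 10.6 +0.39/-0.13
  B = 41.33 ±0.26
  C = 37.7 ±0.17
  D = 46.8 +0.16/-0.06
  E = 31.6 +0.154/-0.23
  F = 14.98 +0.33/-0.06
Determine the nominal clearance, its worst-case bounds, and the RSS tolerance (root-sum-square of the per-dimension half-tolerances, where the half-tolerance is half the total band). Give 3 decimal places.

nominal=-161.810 wc=[-163.014,-160.640] rss=0.501

Stack each dimension's contribution:
  +A: nom +10.600 → Σnom=10.600; wc +0.390/-0.130 → slack +0.390/-0.130; half-tol=0.260, Σhalf²=0.067600
  -B: nom -41.330 → Σnom=-30.730; wc +0.260/-0.260 → slack +0.650/-0.390; half-tol=0.260, Σhalf²=0.135200
  -C: nom -37.700 → Σnom=-68.430; wc +0.170/-0.170 → slack +0.820/-0.560; half-tol=0.170, Σhalf²=0.164100
  -D: nom -46.800 → Σnom=-115.230; wc +0.060/-0.160 → slack +0.880/-0.720; half-tol=0.110, Σhalf²=0.176200
  -E: nom -31.600 → Σnom=-146.830; wc +0.230/-0.154 → slack +1.110/-0.874; half-tol=0.192, Σhalf²=0.213064
  -F: nom -14.980 → Σnom=-161.810; wc +0.060/-0.330 → slack +1.170/-1.204; half-tol=0.195, Σhalf²=0.251089
Nominal = -161.810. Worst-case = [-161.810 - 1.204, -161.810 + 1.170] = [-163.014, -160.640]. RSS = √0.251089 = 0.501.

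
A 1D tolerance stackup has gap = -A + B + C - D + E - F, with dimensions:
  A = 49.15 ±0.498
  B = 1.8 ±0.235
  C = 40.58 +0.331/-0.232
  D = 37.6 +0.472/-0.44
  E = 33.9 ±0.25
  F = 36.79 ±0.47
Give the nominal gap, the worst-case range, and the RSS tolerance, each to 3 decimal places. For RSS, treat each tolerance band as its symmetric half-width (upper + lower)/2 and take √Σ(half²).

Stack each dimension's contribution:
  -A: nom -49.150 → Σnom=-49.150; wc +0.498/-0.498 → slack +0.498/-0.498; half-tol=0.498, Σhalf²=0.248004
  +B: nom +1.800 → Σnom=-47.350; wc +0.235/-0.235 → slack +0.733/-0.733; half-tol=0.235, Σhalf²=0.303229
  +C: nom +40.580 → Σnom=-6.770; wc +0.331/-0.232 → slack +1.064/-0.965; half-tol=0.282, Σhalf²=0.382471
  -D: nom -37.600 → Σnom=-44.370; wc +0.440/-0.472 → slack +1.504/-1.437; half-tol=0.456, Σhalf²=0.590407
  +E: nom +33.900 → Σnom=-10.470; wc +0.250/-0.250 → slack +1.754/-1.687; half-tol=0.250, Σhalf²=0.652907
  -F: nom -36.790 → Σnom=-47.260; wc +0.470/-0.470 → slack +2.224/-2.157; half-tol=0.470, Σhalf²=0.873807
Nominal = -47.260. Worst-case = [-47.260 - 2.157, -47.260 + 2.224] = [-49.417, -45.036]. RSS = √0.873807 = 0.935.

nominal=-47.260 wc=[-49.417,-45.036] rss=0.935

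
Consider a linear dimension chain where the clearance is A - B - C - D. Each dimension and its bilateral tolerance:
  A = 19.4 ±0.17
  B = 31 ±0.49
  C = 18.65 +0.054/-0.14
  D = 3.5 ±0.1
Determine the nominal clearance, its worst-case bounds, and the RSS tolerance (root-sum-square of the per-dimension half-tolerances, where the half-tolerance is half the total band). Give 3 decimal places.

nominal=-33.750 wc=[-34.564,-32.850] rss=0.537

Stack each dimension's contribution:
  +A: nom +19.400 → Σnom=19.400; wc +0.170/-0.170 → slack +0.170/-0.170; half-tol=0.170, Σhalf²=0.028900
  -B: nom -31.000 → Σnom=-11.600; wc +0.490/-0.490 → slack +0.660/-0.660; half-tol=0.490, Σhalf²=0.269000
  -C: nom -18.650 → Σnom=-30.250; wc +0.140/-0.054 → slack +0.800/-0.714; half-tol=0.097, Σhalf²=0.278409
  -D: nom -3.500 → Σnom=-33.750; wc +0.100/-0.100 → slack +0.900/-0.814; half-tol=0.100, Σhalf²=0.288409
Nominal = -33.750. Worst-case = [-33.750 - 0.814, -33.750 + 0.900] = [-34.564, -32.850]. RSS = √0.288409 = 0.537.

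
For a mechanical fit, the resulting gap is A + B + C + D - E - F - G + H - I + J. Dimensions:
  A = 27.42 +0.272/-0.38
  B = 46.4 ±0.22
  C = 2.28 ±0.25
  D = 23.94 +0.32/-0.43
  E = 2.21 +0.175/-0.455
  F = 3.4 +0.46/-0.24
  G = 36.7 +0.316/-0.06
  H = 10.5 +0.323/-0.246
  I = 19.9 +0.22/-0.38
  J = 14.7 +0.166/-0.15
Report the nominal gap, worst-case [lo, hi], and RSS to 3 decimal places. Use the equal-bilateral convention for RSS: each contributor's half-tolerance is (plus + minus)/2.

Stack each dimension's contribution:
  +A: nom +27.420 → Σnom=27.420; wc +0.272/-0.380 → slack +0.272/-0.380; half-tol=0.326, Σhalf²=0.106276
  +B: nom +46.400 → Σnom=73.820; wc +0.220/-0.220 → slack +0.492/-0.600; half-tol=0.220, Σhalf²=0.154676
  +C: nom +2.280 → Σnom=76.100; wc +0.250/-0.250 → slack +0.742/-0.850; half-tol=0.250, Σhalf²=0.217176
  +D: nom +23.940 → Σnom=100.040; wc +0.320/-0.430 → slack +1.062/-1.280; half-tol=0.375, Σhalf²=0.357801
  -E: nom -2.210 → Σnom=97.830; wc +0.455/-0.175 → slack +1.517/-1.455; half-tol=0.315, Σhalf²=0.457026
  -F: nom -3.400 → Σnom=94.430; wc +0.240/-0.460 → slack +1.757/-1.915; half-tol=0.350, Σhalf²=0.579526
  -G: nom -36.700 → Σnom=57.730; wc +0.060/-0.316 → slack +1.817/-2.231; half-tol=0.188, Σhalf²=0.614870
  +H: nom +10.500 → Σnom=68.230; wc +0.323/-0.246 → slack +2.140/-2.477; half-tol=0.284, Σhalf²=0.695810
  -I: nom -19.900 → Σnom=48.330; wc +0.380/-0.220 → slack +2.520/-2.697; half-tol=0.300, Σhalf²=0.785810
  +J: nom +14.700 → Σnom=63.030; wc +0.166/-0.150 → slack +2.686/-2.847; half-tol=0.158, Σhalf²=0.810774
Nominal = 63.030. Worst-case = [63.030 - 2.847, 63.030 + 2.686] = [60.183, 65.716]. RSS = √0.810774 = 0.900.

nominal=63.030 wc=[60.183,65.716] rss=0.900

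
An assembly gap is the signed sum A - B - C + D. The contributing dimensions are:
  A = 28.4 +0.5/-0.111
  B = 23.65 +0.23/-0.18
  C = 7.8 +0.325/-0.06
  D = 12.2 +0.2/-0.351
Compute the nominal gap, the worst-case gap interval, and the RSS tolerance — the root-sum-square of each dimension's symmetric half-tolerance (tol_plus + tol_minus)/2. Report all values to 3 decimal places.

nominal=9.150 wc=[8.133,10.090] rss=0.498

Stack each dimension's contribution:
  +A: nom +28.400 → Σnom=28.400; wc +0.500/-0.111 → slack +0.500/-0.111; half-tol=0.305, Σhalf²=0.093330
  -B: nom -23.650 → Σnom=4.750; wc +0.180/-0.230 → slack +0.680/-0.341; half-tol=0.205, Σhalf²=0.135355
  -C: nom -7.800 → Σnom=-3.050; wc +0.060/-0.325 → slack +0.740/-0.666; half-tol=0.193, Σhalf²=0.172411
  +D: nom +12.200 → Σnom=9.150; wc +0.200/-0.351 → slack +0.940/-1.017; half-tol=0.275, Σhalf²=0.248312
Nominal = 9.150. Worst-case = [9.150 - 1.017, 9.150 + 0.940] = [8.133, 10.090]. RSS = √0.248312 = 0.498.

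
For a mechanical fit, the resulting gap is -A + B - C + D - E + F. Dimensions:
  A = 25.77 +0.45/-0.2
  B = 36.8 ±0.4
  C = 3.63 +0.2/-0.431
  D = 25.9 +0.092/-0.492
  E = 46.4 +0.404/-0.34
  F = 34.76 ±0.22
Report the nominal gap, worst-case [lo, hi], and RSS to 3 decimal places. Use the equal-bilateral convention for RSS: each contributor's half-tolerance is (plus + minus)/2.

nominal=21.660 wc=[19.494,23.343] rss=0.798

Stack each dimension's contribution:
  -A: nom -25.770 → Σnom=-25.770; wc +0.200/-0.450 → slack +0.200/-0.450; half-tol=0.325, Σhalf²=0.105625
  +B: nom +36.800 → Σnom=11.030; wc +0.400/-0.400 → slack +0.600/-0.850; half-tol=0.400, Σhalf²=0.265625
  -C: nom -3.630 → Σnom=7.400; wc +0.431/-0.200 → slack +1.031/-1.050; half-tol=0.316, Σhalf²=0.365165
  +D: nom +25.900 → Σnom=33.300; wc +0.092/-0.492 → slack +1.123/-1.542; half-tol=0.292, Σhalf²=0.450429
  -E: nom -46.400 → Σnom=-13.100; wc +0.340/-0.404 → slack +1.463/-1.946; half-tol=0.372, Σhalf²=0.588813
  +F: nom +34.760 → Σnom=21.660; wc +0.220/-0.220 → slack +1.683/-2.166; half-tol=0.220, Σhalf²=0.637213
Nominal = 21.660. Worst-case = [21.660 - 2.166, 21.660 + 1.683] = [19.494, 23.343]. RSS = √0.637213 = 0.798.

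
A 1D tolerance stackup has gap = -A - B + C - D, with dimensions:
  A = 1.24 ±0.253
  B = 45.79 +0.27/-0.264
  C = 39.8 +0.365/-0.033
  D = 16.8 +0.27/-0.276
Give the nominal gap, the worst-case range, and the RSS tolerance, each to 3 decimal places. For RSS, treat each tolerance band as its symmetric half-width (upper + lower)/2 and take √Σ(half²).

nominal=-24.030 wc=[-24.856,-22.872] rss=0.499

Stack each dimension's contribution:
  -A: nom -1.240 → Σnom=-1.240; wc +0.253/-0.253 → slack +0.253/-0.253; half-tol=0.253, Σhalf²=0.064009
  -B: nom -45.790 → Σnom=-47.030; wc +0.264/-0.270 → slack +0.517/-0.523; half-tol=0.267, Σhalf²=0.135298
  +C: nom +39.800 → Σnom=-7.230; wc +0.365/-0.033 → slack +0.882/-0.556; half-tol=0.199, Σhalf²=0.174899
  -D: nom -16.800 → Σnom=-24.030; wc +0.276/-0.270 → slack +1.158/-0.826; half-tol=0.273, Σhalf²=0.249428
Nominal = -24.030. Worst-case = [-24.030 - 0.826, -24.030 + 1.158] = [-24.856, -22.872]. RSS = √0.249428 = 0.499.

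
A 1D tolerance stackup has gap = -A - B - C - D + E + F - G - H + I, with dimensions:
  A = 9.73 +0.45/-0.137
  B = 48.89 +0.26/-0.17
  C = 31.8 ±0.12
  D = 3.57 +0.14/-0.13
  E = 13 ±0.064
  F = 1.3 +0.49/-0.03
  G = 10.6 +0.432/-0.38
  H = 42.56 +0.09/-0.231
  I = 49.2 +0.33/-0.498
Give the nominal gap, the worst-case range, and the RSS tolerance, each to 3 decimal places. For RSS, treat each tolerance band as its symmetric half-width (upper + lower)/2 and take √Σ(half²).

Stack each dimension's contribution:
  -A: nom -9.730 → Σnom=-9.730; wc +0.137/-0.450 → slack +0.137/-0.450; half-tol=0.293, Σhalf²=0.086142
  -B: nom -48.890 → Σnom=-58.620; wc +0.170/-0.260 → slack +0.307/-0.710; half-tol=0.215, Σhalf²=0.132367
  -C: nom -31.800 → Σnom=-90.420; wc +0.120/-0.120 → slack +0.427/-0.830; half-tol=0.120, Σhalf²=0.146767
  -D: nom -3.570 → Σnom=-93.990; wc +0.130/-0.140 → slack +0.557/-0.970; half-tol=0.135, Σhalf²=0.164992
  +E: nom +13.000 → Σnom=-80.990; wc +0.064/-0.064 → slack +0.621/-1.034; half-tol=0.064, Σhalf²=0.169088
  +F: nom +1.300 → Σnom=-79.690; wc +0.490/-0.030 → slack +1.111/-1.064; half-tol=0.260, Σhalf²=0.236688
  -G: nom -10.600 → Σnom=-90.290; wc +0.380/-0.432 → slack +1.491/-1.496; half-tol=0.406, Σhalf²=0.401524
  -H: nom -42.560 → Σnom=-132.850; wc +0.231/-0.090 → slack +1.722/-1.586; half-tol=0.161, Σhalf²=0.427285
  +I: nom +49.200 → Σnom=-83.650; wc +0.330/-0.498 → slack +2.052/-2.084; half-tol=0.414, Σhalf²=0.598681
Nominal = -83.650. Worst-case = [-83.650 - 2.084, -83.650 + 2.052] = [-85.734, -81.598]. RSS = √0.598681 = 0.774.

nominal=-83.650 wc=[-85.734,-81.598] rss=0.774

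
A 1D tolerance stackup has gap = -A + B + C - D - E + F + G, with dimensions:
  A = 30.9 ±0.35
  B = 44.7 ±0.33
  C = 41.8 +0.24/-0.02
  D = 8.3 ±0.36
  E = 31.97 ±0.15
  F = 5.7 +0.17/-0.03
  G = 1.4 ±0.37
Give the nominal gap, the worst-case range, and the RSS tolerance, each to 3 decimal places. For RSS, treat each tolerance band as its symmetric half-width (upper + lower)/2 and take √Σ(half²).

Stack each dimension's contribution:
  -A: nom -30.900 → Σnom=-30.900; wc +0.350/-0.350 → slack +0.350/-0.350; half-tol=0.350, Σhalf²=0.122500
  +B: nom +44.700 → Σnom=13.800; wc +0.330/-0.330 → slack +0.680/-0.680; half-tol=0.330, Σhalf²=0.231400
  +C: nom +41.800 → Σnom=55.600; wc +0.240/-0.020 → slack +0.920/-0.700; half-tol=0.130, Σhalf²=0.248300
  -D: nom -8.300 → Σnom=47.300; wc +0.360/-0.360 → slack +1.280/-1.060; half-tol=0.360, Σhalf²=0.377900
  -E: nom -31.970 → Σnom=15.330; wc +0.150/-0.150 → slack +1.430/-1.210; half-tol=0.150, Σhalf²=0.400400
  +F: nom +5.700 → Σnom=21.030; wc +0.170/-0.030 → slack +1.600/-1.240; half-tol=0.100, Σhalf²=0.410400
  +G: nom +1.400 → Σnom=22.430; wc +0.370/-0.370 → slack +1.970/-1.610; half-tol=0.370, Σhalf²=0.547300
Nominal = 22.430. Worst-case = [22.430 - 1.610, 22.430 + 1.970] = [20.820, 24.400]. RSS = √0.547300 = 0.740.

nominal=22.430 wc=[20.820,24.400] rss=0.740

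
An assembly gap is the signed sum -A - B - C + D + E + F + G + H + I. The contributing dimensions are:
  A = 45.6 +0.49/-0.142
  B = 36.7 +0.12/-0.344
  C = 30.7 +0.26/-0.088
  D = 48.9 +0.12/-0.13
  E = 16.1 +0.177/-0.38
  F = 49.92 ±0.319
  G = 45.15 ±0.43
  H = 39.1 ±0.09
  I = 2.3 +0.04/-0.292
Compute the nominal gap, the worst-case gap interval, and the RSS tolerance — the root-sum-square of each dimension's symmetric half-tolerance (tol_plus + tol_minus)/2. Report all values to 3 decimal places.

nominal=88.470 wc=[85.959,90.220] rss=0.774

Stack each dimension's contribution:
  -A: nom -45.600 → Σnom=-45.600; wc +0.142/-0.490 → slack +0.142/-0.490; half-tol=0.316, Σhalf²=0.099856
  -B: nom -36.700 → Σnom=-82.300; wc +0.344/-0.120 → slack +0.486/-0.610; half-tol=0.232, Σhalf²=0.153680
  -C: nom -30.700 → Σnom=-113.000; wc +0.088/-0.260 → slack +0.574/-0.870; half-tol=0.174, Σhalf²=0.183956
  +D: nom +48.900 → Σnom=-64.100; wc +0.120/-0.130 → slack +0.694/-1.000; half-tol=0.125, Σhalf²=0.199581
  +E: nom +16.100 → Σnom=-48.000; wc +0.177/-0.380 → slack +0.871/-1.380; half-tol=0.278, Σhalf²=0.277143
  +F: nom +49.920 → Σnom=1.920; wc +0.319/-0.319 → slack +1.190/-1.699; half-tol=0.319, Σhalf²=0.378904
  +G: nom +45.150 → Σnom=47.070; wc +0.430/-0.430 → slack +1.620/-2.129; half-tol=0.430, Σhalf²=0.563804
  +H: nom +39.100 → Σnom=86.170; wc +0.090/-0.090 → slack +1.710/-2.219; half-tol=0.090, Σhalf²=0.571904
  +I: nom +2.300 → Σnom=88.470; wc +0.040/-0.292 → slack +1.750/-2.511; half-tol=0.166, Σhalf²=0.599460
Nominal = 88.470. Worst-case = [88.470 - 2.511, 88.470 + 1.750] = [85.959, 90.220]. RSS = √0.599460 = 0.774.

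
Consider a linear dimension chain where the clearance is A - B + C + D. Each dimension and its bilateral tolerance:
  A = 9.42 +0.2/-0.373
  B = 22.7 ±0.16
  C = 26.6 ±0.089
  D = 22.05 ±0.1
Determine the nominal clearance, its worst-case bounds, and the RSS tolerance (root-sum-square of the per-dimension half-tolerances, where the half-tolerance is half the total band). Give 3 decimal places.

Stack each dimension's contribution:
  +A: nom +9.420 → Σnom=9.420; wc +0.200/-0.373 → slack +0.200/-0.373; half-tol=0.286, Σhalf²=0.082082
  -B: nom -22.700 → Σnom=-13.280; wc +0.160/-0.160 → slack +0.360/-0.533; half-tol=0.160, Σhalf²=0.107682
  +C: nom +26.600 → Σnom=13.320; wc +0.089/-0.089 → slack +0.449/-0.622; half-tol=0.089, Σhalf²=0.115603
  +D: nom +22.050 → Σnom=35.370; wc +0.100/-0.100 → slack +0.549/-0.722; half-tol=0.100, Σhalf²=0.125603
Nominal = 35.370. Worst-case = [35.370 - 0.722, 35.370 + 0.549] = [34.648, 35.919]. RSS = √0.125603 = 0.354.

nominal=35.370 wc=[34.648,35.919] rss=0.354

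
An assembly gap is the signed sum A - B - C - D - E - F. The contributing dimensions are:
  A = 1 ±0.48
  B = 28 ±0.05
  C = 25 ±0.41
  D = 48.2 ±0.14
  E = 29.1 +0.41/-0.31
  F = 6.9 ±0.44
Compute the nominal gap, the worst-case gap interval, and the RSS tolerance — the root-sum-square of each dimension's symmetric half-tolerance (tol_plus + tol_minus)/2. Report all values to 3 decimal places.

nominal=-136.200 wc=[-138.130,-134.370] rss=0.862

Stack each dimension's contribution:
  +A: nom +1.000 → Σnom=1.000; wc +0.480/-0.480 → slack +0.480/-0.480; half-tol=0.480, Σhalf²=0.230400
  -B: nom -28.000 → Σnom=-27.000; wc +0.050/-0.050 → slack +0.530/-0.530; half-tol=0.050, Σhalf²=0.232900
  -C: nom -25.000 → Σnom=-52.000; wc +0.410/-0.410 → slack +0.940/-0.940; half-tol=0.410, Σhalf²=0.401000
  -D: nom -48.200 → Σnom=-100.200; wc +0.140/-0.140 → slack +1.080/-1.080; half-tol=0.140, Σhalf²=0.420600
  -E: nom -29.100 → Σnom=-129.300; wc +0.310/-0.410 → slack +1.390/-1.490; half-tol=0.360, Σhalf²=0.550200
  -F: nom -6.900 → Σnom=-136.200; wc +0.440/-0.440 → slack +1.830/-1.930; half-tol=0.440, Σhalf²=0.743800
Nominal = -136.200. Worst-case = [-136.200 - 1.930, -136.200 + 1.830] = [-138.130, -134.370]. RSS = √0.743800 = 0.862.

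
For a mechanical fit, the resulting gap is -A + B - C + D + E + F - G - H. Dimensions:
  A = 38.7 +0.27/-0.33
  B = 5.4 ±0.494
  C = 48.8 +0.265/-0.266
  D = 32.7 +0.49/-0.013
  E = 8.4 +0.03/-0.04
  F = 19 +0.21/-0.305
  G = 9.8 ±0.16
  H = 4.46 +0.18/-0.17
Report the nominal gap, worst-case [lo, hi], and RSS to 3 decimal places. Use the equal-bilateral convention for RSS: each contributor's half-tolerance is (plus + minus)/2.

Stack each dimension's contribution:
  -A: nom -38.700 → Σnom=-38.700; wc +0.330/-0.270 → slack +0.330/-0.270; half-tol=0.300, Σhalf²=0.090000
  +B: nom +5.400 → Σnom=-33.300; wc +0.494/-0.494 → slack +0.824/-0.764; half-tol=0.494, Σhalf²=0.334036
  -C: nom -48.800 → Σnom=-82.100; wc +0.266/-0.265 → slack +1.090/-1.029; half-tol=0.266, Σhalf²=0.404526
  +D: nom +32.700 → Σnom=-49.400; wc +0.490/-0.013 → slack +1.580/-1.042; half-tol=0.252, Σhalf²=0.467778
  +E: nom +8.400 → Σnom=-41.000; wc +0.030/-0.040 → slack +1.610/-1.082; half-tol=0.035, Σhalf²=0.469003
  +F: nom +19.000 → Σnom=-22.000; wc +0.210/-0.305 → slack +1.820/-1.387; half-tol=0.258, Σhalf²=0.535310
  -G: nom -9.800 → Σnom=-31.800; wc +0.160/-0.160 → slack +1.980/-1.547; half-tol=0.160, Σhalf²=0.560910
  -H: nom -4.460 → Σnom=-36.260; wc +0.170/-0.180 → slack +2.150/-1.727; half-tol=0.175, Σhalf²=0.591535
Nominal = -36.260. Worst-case = [-36.260 - 1.727, -36.260 + 2.150] = [-37.987, -34.110]. RSS = √0.591535 = 0.769.

nominal=-36.260 wc=[-37.987,-34.110] rss=0.769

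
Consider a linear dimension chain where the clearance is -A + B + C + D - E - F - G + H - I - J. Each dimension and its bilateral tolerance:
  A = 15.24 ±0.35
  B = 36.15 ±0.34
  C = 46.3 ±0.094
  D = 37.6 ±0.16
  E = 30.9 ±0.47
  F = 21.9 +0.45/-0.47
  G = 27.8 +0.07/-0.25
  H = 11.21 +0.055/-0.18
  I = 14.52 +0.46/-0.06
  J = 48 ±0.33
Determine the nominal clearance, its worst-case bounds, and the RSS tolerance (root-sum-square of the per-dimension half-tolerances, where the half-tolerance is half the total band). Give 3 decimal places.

nominal=-27.100 wc=[-30.004,-24.521] rss=0.960

Stack each dimension's contribution:
  -A: nom -15.240 → Σnom=-15.240; wc +0.350/-0.350 → slack +0.350/-0.350; half-tol=0.350, Σhalf²=0.122500
  +B: nom +36.150 → Σnom=20.910; wc +0.340/-0.340 → slack +0.690/-0.690; half-tol=0.340, Σhalf²=0.238100
  +C: nom +46.300 → Σnom=67.210; wc +0.094/-0.094 → slack +0.784/-0.784; half-tol=0.094, Σhalf²=0.246936
  +D: nom +37.600 → Σnom=104.810; wc +0.160/-0.160 → slack +0.944/-0.944; half-tol=0.160, Σhalf²=0.272536
  -E: nom -30.900 → Σnom=73.910; wc +0.470/-0.470 → slack +1.414/-1.414; half-tol=0.470, Σhalf²=0.493436
  -F: nom -21.900 → Σnom=52.010; wc +0.470/-0.450 → slack +1.884/-1.864; half-tol=0.460, Σhalf²=0.705036
  -G: nom -27.800 → Σnom=24.210; wc +0.250/-0.070 → slack +2.134/-1.934; half-tol=0.160, Σhalf²=0.730636
  +H: nom +11.210 → Σnom=35.420; wc +0.055/-0.180 → slack +2.189/-2.114; half-tol=0.117, Σhalf²=0.744442
  -I: nom -14.520 → Σnom=20.900; wc +0.060/-0.460 → slack +2.249/-2.574; half-tol=0.260, Σhalf²=0.812042
  -J: nom -48.000 → Σnom=-27.100; wc +0.330/-0.330 → slack +2.579/-2.904; half-tol=0.330, Σhalf²=0.920942
Nominal = -27.100. Worst-case = [-27.100 - 2.904, -27.100 + 2.579] = [-30.004, -24.521]. RSS = √0.920942 = 0.960.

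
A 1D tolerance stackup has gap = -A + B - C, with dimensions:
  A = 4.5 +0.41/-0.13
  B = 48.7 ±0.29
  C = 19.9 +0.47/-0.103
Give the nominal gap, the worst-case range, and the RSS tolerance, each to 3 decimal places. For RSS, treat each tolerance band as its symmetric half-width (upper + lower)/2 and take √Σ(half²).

Stack each dimension's contribution:
  -A: nom -4.500 → Σnom=-4.500; wc +0.130/-0.410 → slack +0.130/-0.410; half-tol=0.270, Σhalf²=0.072900
  +B: nom +48.700 → Σnom=44.200; wc +0.290/-0.290 → slack +0.420/-0.700; half-tol=0.290, Σhalf²=0.157000
  -C: nom -19.900 → Σnom=24.300; wc +0.103/-0.470 → slack +0.523/-1.170; half-tol=0.286, Σhalf²=0.239082
Nominal = 24.300. Worst-case = [24.300 - 1.170, 24.300 + 0.523] = [23.130, 24.823]. RSS = √0.239082 = 0.489.

nominal=24.300 wc=[23.130,24.823] rss=0.489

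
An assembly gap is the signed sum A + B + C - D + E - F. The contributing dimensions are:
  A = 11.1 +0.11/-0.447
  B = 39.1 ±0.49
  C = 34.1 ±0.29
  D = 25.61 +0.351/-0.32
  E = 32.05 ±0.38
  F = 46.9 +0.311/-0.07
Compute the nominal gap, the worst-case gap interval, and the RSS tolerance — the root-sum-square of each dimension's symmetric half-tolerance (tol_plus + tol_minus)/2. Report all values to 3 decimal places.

nominal=43.840 wc=[41.571,45.500] rss=0.834

Stack each dimension's contribution:
  +A: nom +11.100 → Σnom=11.100; wc +0.110/-0.447 → slack +0.110/-0.447; half-tol=0.279, Σhalf²=0.077562
  +B: nom +39.100 → Σnom=50.200; wc +0.490/-0.490 → slack +0.600/-0.937; half-tol=0.490, Σhalf²=0.317662
  +C: nom +34.100 → Σnom=84.300; wc +0.290/-0.290 → slack +0.890/-1.227; half-tol=0.290, Σhalf²=0.401762
  -D: nom -25.610 → Σnom=58.690; wc +0.320/-0.351 → slack +1.210/-1.578; half-tol=0.336, Σhalf²=0.514323
  +E: nom +32.050 → Σnom=90.740; wc +0.380/-0.380 → slack +1.590/-1.958; half-tol=0.380, Σhalf²=0.658722
  -F: nom -46.900 → Σnom=43.840; wc +0.070/-0.311 → slack +1.660/-2.269; half-tol=0.191, Σhalf²=0.695013
Nominal = 43.840. Worst-case = [43.840 - 2.269, 43.840 + 1.660] = [41.571, 45.500]. RSS = √0.695013 = 0.834.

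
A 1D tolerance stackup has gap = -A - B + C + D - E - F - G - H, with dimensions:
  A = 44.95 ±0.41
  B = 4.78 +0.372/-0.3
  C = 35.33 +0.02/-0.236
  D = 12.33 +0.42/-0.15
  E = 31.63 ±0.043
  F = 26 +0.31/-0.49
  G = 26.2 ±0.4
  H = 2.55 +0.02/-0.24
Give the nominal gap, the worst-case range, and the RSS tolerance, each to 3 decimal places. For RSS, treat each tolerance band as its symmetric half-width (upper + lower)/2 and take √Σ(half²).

nominal=-88.450 wc=[-90.391,-86.127] rss=0.847

Stack each dimension's contribution:
  -A: nom -44.950 → Σnom=-44.950; wc +0.410/-0.410 → slack +0.410/-0.410; half-tol=0.410, Σhalf²=0.168100
  -B: nom -4.780 → Σnom=-49.730; wc +0.300/-0.372 → slack +0.710/-0.782; half-tol=0.336, Σhalf²=0.280996
  +C: nom +35.330 → Σnom=-14.400; wc +0.020/-0.236 → slack +0.730/-1.018; half-tol=0.128, Σhalf²=0.297380
  +D: nom +12.330 → Σnom=-2.070; wc +0.420/-0.150 → slack +1.150/-1.168; half-tol=0.285, Σhalf²=0.378605
  -E: nom -31.630 → Σnom=-33.700; wc +0.043/-0.043 → slack +1.193/-1.211; half-tol=0.043, Σhalf²=0.380454
  -F: nom -26.000 → Σnom=-59.700; wc +0.490/-0.310 → slack +1.683/-1.521; half-tol=0.400, Σhalf²=0.540454
  -G: nom -26.200 → Σnom=-85.900; wc +0.400/-0.400 → slack +2.083/-1.921; half-tol=0.400, Σhalf²=0.700454
  -H: nom -2.550 → Σnom=-88.450; wc +0.240/-0.020 → slack +2.323/-1.941; half-tol=0.130, Σhalf²=0.717354
Nominal = -88.450. Worst-case = [-88.450 - 1.941, -88.450 + 2.323] = [-90.391, -86.127]. RSS = √0.717354 = 0.847.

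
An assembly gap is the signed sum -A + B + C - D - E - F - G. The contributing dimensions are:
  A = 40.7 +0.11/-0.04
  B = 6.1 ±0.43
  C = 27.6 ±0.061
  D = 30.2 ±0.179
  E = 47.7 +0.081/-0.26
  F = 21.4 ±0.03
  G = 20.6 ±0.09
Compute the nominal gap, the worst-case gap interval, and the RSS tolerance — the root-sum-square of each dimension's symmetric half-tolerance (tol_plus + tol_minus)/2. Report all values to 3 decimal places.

nominal=-126.900 wc=[-127.881,-125.810] rss=0.514

Stack each dimension's contribution:
  -A: nom -40.700 → Σnom=-40.700; wc +0.040/-0.110 → slack +0.040/-0.110; half-tol=0.075, Σhalf²=0.005625
  +B: nom +6.100 → Σnom=-34.600; wc +0.430/-0.430 → slack +0.470/-0.540; half-tol=0.430, Σhalf²=0.190525
  +C: nom +27.600 → Σnom=-7.000; wc +0.061/-0.061 → slack +0.531/-0.601; half-tol=0.061, Σhalf²=0.194246
  -D: nom -30.200 → Σnom=-37.200; wc +0.179/-0.179 → slack +0.710/-0.780; half-tol=0.179, Σhalf²=0.226287
  -E: nom -47.700 → Σnom=-84.900; wc +0.260/-0.081 → slack +0.970/-0.861; half-tol=0.171, Σhalf²=0.255357
  -F: nom -21.400 → Σnom=-106.300; wc +0.030/-0.030 → slack +1.000/-0.891; half-tol=0.030, Σhalf²=0.256257
  -G: nom -20.600 → Σnom=-126.900; wc +0.090/-0.090 → slack +1.090/-0.981; half-tol=0.090, Σhalf²=0.264357
Nominal = -126.900. Worst-case = [-126.900 - 0.981, -126.900 + 1.090] = [-127.881, -125.810]. RSS = √0.264357 = 0.514.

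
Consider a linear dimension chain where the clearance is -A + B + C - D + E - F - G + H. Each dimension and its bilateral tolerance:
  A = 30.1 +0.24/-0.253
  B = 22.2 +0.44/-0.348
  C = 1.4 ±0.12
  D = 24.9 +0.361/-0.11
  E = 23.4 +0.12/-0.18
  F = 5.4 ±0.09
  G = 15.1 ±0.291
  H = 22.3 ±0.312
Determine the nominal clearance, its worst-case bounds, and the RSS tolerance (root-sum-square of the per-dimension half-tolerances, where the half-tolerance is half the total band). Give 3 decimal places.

nominal=-6.200 wc=[-8.142,-4.464] rss=0.706

Stack each dimension's contribution:
  -A: nom -30.100 → Σnom=-30.100; wc +0.253/-0.240 → slack +0.253/-0.240; half-tol=0.246, Σhalf²=0.060762
  +B: nom +22.200 → Σnom=-7.900; wc +0.440/-0.348 → slack +0.693/-0.588; half-tol=0.394, Σhalf²=0.215998
  +C: nom +1.400 → Σnom=-6.500; wc +0.120/-0.120 → slack +0.813/-0.708; half-tol=0.120, Σhalf²=0.230398
  -D: nom -24.900 → Σnom=-31.400; wc +0.110/-0.361 → slack +0.923/-1.069; half-tol=0.235, Σhalf²=0.285859
  +E: nom +23.400 → Σnom=-8.000; wc +0.120/-0.180 → slack +1.043/-1.249; half-tol=0.150, Σhalf²=0.308359
  -F: nom -5.400 → Σnom=-13.400; wc +0.090/-0.090 → slack +1.133/-1.339; half-tol=0.090, Σhalf²=0.316459
  -G: nom -15.100 → Σnom=-28.500; wc +0.291/-0.291 → slack +1.424/-1.630; half-tol=0.291, Σhalf²=0.401140
  +H: nom +22.300 → Σnom=-6.200; wc +0.312/-0.312 → slack +1.736/-1.942; half-tol=0.312, Σhalf²=0.498484
Nominal = -6.200. Worst-case = [-6.200 - 1.942, -6.200 + 1.736] = [-8.142, -4.464]. RSS = √0.498484 = 0.706.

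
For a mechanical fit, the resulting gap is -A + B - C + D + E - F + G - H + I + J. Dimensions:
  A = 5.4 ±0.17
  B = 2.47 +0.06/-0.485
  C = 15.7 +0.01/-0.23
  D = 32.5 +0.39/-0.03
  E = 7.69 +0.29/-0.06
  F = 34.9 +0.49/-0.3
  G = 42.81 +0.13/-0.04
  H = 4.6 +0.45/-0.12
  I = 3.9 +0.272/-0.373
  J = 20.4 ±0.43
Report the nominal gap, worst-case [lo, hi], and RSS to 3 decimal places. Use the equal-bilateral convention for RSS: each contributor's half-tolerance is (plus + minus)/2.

Stack each dimension's contribution:
  -A: nom -5.400 → Σnom=-5.400; wc +0.170/-0.170 → slack +0.170/-0.170; half-tol=0.170, Σhalf²=0.028900
  +B: nom +2.470 → Σnom=-2.930; wc +0.060/-0.485 → slack +0.230/-0.655; half-tol=0.272, Σhalf²=0.103156
  -C: nom -15.700 → Σnom=-18.630; wc +0.230/-0.010 → slack +0.460/-0.665; half-tol=0.120, Σhalf²=0.117556
  +D: nom +32.500 → Σnom=13.870; wc +0.390/-0.030 → slack +0.850/-0.695; half-tol=0.210, Σhalf²=0.161656
  +E: nom +7.690 → Σnom=21.560; wc +0.290/-0.060 → slack +1.140/-0.755; half-tol=0.175, Σhalf²=0.192281
  -F: nom -34.900 → Σnom=-13.340; wc +0.300/-0.490 → slack +1.440/-1.245; half-tol=0.395, Σhalf²=0.348306
  +G: nom +42.810 → Σnom=29.470; wc +0.130/-0.040 → slack +1.570/-1.285; half-tol=0.085, Σhalf²=0.355531
  -H: nom -4.600 → Σnom=24.870; wc +0.120/-0.450 → slack +1.690/-1.735; half-tol=0.285, Σhalf²=0.436756
  +I: nom +3.900 → Σnom=28.770; wc +0.272/-0.373 → slack +1.962/-2.108; half-tol=0.323, Σhalf²=0.540763
  +J: nom +20.400 → Σnom=49.170; wc +0.430/-0.430 → slack +2.392/-2.538; half-tol=0.430, Σhalf²=0.725662
Nominal = 49.170. Worst-case = [49.170 - 2.538, 49.170 + 2.392] = [46.632, 51.562]. RSS = √0.725662 = 0.852.

nominal=49.170 wc=[46.632,51.562] rss=0.852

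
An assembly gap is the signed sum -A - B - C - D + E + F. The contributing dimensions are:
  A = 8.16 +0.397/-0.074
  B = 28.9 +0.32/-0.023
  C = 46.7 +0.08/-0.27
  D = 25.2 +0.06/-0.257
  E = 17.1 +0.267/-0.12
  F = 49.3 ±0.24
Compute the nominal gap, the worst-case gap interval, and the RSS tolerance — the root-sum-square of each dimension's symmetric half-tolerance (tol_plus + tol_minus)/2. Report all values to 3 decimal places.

Stack each dimension's contribution:
  -A: nom -8.160 → Σnom=-8.160; wc +0.074/-0.397 → slack +0.074/-0.397; half-tol=0.236, Σhalf²=0.055460
  -B: nom -28.900 → Σnom=-37.060; wc +0.023/-0.320 → slack +0.097/-0.717; half-tol=0.172, Σhalf²=0.084873
  -C: nom -46.700 → Σnom=-83.760; wc +0.270/-0.080 → slack +0.367/-0.797; half-tol=0.175, Σhalf²=0.115498
  -D: nom -25.200 → Σnom=-108.960; wc +0.257/-0.060 → slack +0.624/-0.857; half-tol=0.159, Σhalf²=0.140620
  +E: nom +17.100 → Σnom=-91.860; wc +0.267/-0.120 → slack +0.891/-0.977; half-tol=0.194, Σhalf²=0.178062
  +F: nom +49.300 → Σnom=-42.560; wc +0.240/-0.240 → slack +1.131/-1.217; half-tol=0.240, Σhalf²=0.235662
Nominal = -42.560. Worst-case = [-42.560 - 1.217, -42.560 + 1.131] = [-43.777, -41.429]. RSS = √0.235662 = 0.485.

nominal=-42.560 wc=[-43.777,-41.429] rss=0.485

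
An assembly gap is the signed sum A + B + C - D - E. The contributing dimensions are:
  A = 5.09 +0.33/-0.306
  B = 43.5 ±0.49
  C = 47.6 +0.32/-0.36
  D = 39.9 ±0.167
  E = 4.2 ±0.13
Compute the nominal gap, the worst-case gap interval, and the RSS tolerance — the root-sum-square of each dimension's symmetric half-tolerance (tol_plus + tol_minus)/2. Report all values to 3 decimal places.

nominal=52.090 wc=[50.637,53.527] rss=0.708

Stack each dimension's contribution:
  +A: nom +5.090 → Σnom=5.090; wc +0.330/-0.306 → slack +0.330/-0.306; half-tol=0.318, Σhalf²=0.101124
  +B: nom +43.500 → Σnom=48.590; wc +0.490/-0.490 → slack +0.820/-0.796; half-tol=0.490, Σhalf²=0.341224
  +C: nom +47.600 → Σnom=96.190; wc +0.320/-0.360 → slack +1.140/-1.156; half-tol=0.340, Σhalf²=0.456824
  -D: nom -39.900 → Σnom=56.290; wc +0.167/-0.167 → slack +1.307/-1.323; half-tol=0.167, Σhalf²=0.484713
  -E: nom -4.200 → Σnom=52.090; wc +0.130/-0.130 → slack +1.437/-1.453; half-tol=0.130, Σhalf²=0.501613
Nominal = 52.090. Worst-case = [52.090 - 1.453, 52.090 + 1.437] = [50.637, 53.527]. RSS = √0.501613 = 0.708.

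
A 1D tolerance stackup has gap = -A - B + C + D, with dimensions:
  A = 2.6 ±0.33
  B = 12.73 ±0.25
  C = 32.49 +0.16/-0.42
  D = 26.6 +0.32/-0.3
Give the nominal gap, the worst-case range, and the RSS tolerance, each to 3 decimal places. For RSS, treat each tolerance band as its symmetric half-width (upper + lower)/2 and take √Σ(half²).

nominal=43.760 wc=[42.460,44.820] rss=0.593

Stack each dimension's contribution:
  -A: nom -2.600 → Σnom=-2.600; wc +0.330/-0.330 → slack +0.330/-0.330; half-tol=0.330, Σhalf²=0.108900
  -B: nom -12.730 → Σnom=-15.330; wc +0.250/-0.250 → slack +0.580/-0.580; half-tol=0.250, Σhalf²=0.171400
  +C: nom +32.490 → Σnom=17.160; wc +0.160/-0.420 → slack +0.740/-1.000; half-tol=0.290, Σhalf²=0.255500
  +D: nom +26.600 → Σnom=43.760; wc +0.320/-0.300 → slack +1.060/-1.300; half-tol=0.310, Σhalf²=0.351600
Nominal = 43.760. Worst-case = [43.760 - 1.300, 43.760 + 1.060] = [42.460, 44.820]. RSS = √0.351600 = 0.593.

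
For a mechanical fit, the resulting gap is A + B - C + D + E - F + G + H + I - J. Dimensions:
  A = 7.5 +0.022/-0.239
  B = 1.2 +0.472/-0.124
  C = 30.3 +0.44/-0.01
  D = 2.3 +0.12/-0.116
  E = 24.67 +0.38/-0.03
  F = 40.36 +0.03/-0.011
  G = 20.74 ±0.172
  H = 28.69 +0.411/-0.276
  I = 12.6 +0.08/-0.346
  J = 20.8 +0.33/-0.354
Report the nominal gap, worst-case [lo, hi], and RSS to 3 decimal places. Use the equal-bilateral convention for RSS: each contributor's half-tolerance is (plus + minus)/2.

nominal=6.240 wc=[4.137,8.272] rss=0.723

Stack each dimension's contribution:
  +A: nom +7.500 → Σnom=7.500; wc +0.022/-0.239 → slack +0.022/-0.239; half-tol=0.131, Σhalf²=0.017030
  +B: nom +1.200 → Σnom=8.700; wc +0.472/-0.124 → slack +0.494/-0.363; half-tol=0.298, Σhalf²=0.105834
  -C: nom -30.300 → Σnom=-21.600; wc +0.010/-0.440 → slack +0.504/-0.803; half-tol=0.225, Σhalf²=0.156459
  +D: nom +2.300 → Σnom=-19.300; wc +0.120/-0.116 → slack +0.624/-0.919; half-tol=0.118, Σhalf²=0.170383
  +E: nom +24.670 → Σnom=5.370; wc +0.380/-0.030 → slack +1.004/-0.949; half-tol=0.205, Σhalf²=0.212408
  -F: nom -40.360 → Σnom=-34.990; wc +0.011/-0.030 → slack +1.015/-0.979; half-tol=0.020, Σhalf²=0.212829
  +G: nom +20.740 → Σnom=-14.250; wc +0.172/-0.172 → slack +1.187/-1.151; half-tol=0.172, Σhalf²=0.242413
  +H: nom +28.690 → Σnom=14.440; wc +0.411/-0.276 → slack +1.598/-1.427; half-tol=0.344, Σhalf²=0.360405
  +I: nom +12.600 → Σnom=27.040; wc +0.080/-0.346 → slack +1.678/-1.773; half-tol=0.213, Σhalf²=0.405774
  -J: nom -20.800 → Σnom=6.240; wc +0.354/-0.330 → slack +2.032/-2.103; half-tol=0.342, Σhalf²=0.522738
Nominal = 6.240. Worst-case = [6.240 - 2.103, 6.240 + 2.032] = [4.137, 8.272]. RSS = √0.522738 = 0.723.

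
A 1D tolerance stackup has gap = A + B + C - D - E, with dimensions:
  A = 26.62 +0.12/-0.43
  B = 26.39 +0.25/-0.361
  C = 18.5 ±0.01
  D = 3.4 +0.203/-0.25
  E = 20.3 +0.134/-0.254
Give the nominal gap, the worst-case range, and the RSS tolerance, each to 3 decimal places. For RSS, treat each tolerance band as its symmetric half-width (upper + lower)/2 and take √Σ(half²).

nominal=47.810 wc=[46.672,48.694] rss=0.508

Stack each dimension's contribution:
  +A: nom +26.620 → Σnom=26.620; wc +0.120/-0.430 → slack +0.120/-0.430; half-tol=0.275, Σhalf²=0.075625
  +B: nom +26.390 → Σnom=53.010; wc +0.250/-0.361 → slack +0.370/-0.791; half-tol=0.305, Σhalf²=0.168955
  +C: nom +18.500 → Σnom=71.510; wc +0.010/-0.010 → slack +0.380/-0.801; half-tol=0.010, Σhalf²=0.169055
  -D: nom -3.400 → Σnom=68.110; wc +0.250/-0.203 → slack +0.630/-1.004; half-tol=0.227, Σhalf²=0.220357
  -E: nom -20.300 → Σnom=47.810; wc +0.254/-0.134 → slack +0.884/-1.138; half-tol=0.194, Σhalf²=0.257993
Nominal = 47.810. Worst-case = [47.810 - 1.138, 47.810 + 0.884] = [46.672, 48.694]. RSS = √0.257993 = 0.508.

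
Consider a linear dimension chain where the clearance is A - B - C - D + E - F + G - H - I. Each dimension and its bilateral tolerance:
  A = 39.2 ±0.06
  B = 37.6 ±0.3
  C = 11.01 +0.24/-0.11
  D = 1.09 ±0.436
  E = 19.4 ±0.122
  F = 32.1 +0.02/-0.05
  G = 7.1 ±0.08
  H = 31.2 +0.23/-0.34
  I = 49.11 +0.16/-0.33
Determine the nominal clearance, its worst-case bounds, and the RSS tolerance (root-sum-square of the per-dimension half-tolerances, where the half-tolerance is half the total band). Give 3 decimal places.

Stack each dimension's contribution:
  +A: nom +39.200 → Σnom=39.200; wc +0.060/-0.060 → slack +0.060/-0.060; half-tol=0.060, Σhalf²=0.003600
  -B: nom -37.600 → Σnom=1.600; wc +0.300/-0.300 → slack +0.360/-0.360; half-tol=0.300, Σhalf²=0.093600
  -C: nom -11.010 → Σnom=-9.410; wc +0.110/-0.240 → slack +0.470/-0.600; half-tol=0.175, Σhalf²=0.124225
  -D: nom -1.090 → Σnom=-10.500; wc +0.436/-0.436 → slack +0.906/-1.036; half-tol=0.436, Σhalf²=0.314321
  +E: nom +19.400 → Σnom=8.900; wc +0.122/-0.122 → slack +1.028/-1.158; half-tol=0.122, Σhalf²=0.329205
  -F: nom -32.100 → Σnom=-23.200; wc +0.050/-0.020 → slack +1.078/-1.178; half-tol=0.035, Σhalf²=0.330430
  +G: nom +7.100 → Σnom=-16.100; wc +0.080/-0.080 → slack +1.158/-1.258; half-tol=0.080, Σhalf²=0.336830
  -H: nom -31.200 → Σnom=-47.300; wc +0.340/-0.230 → slack +1.498/-1.488; half-tol=0.285, Σhalf²=0.418055
  -I: nom -49.110 → Σnom=-96.410; wc +0.330/-0.160 → slack +1.828/-1.648; half-tol=0.245, Σhalf²=0.478080
Nominal = -96.410. Worst-case = [-96.410 - 1.648, -96.410 + 1.828] = [-98.058, -94.582]. RSS = √0.478080 = 0.691.

nominal=-96.410 wc=[-98.058,-94.582] rss=0.691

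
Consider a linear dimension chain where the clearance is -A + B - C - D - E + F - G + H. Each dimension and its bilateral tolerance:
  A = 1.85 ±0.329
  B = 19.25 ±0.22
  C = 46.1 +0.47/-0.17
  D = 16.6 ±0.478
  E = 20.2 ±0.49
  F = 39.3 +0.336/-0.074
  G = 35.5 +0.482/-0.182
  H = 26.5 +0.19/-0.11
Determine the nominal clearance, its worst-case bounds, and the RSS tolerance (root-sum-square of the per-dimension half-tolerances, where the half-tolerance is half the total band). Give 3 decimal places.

nominal=-35.200 wc=[-37.853,-32.805] rss=0.950

Stack each dimension's contribution:
  -A: nom -1.850 → Σnom=-1.850; wc +0.329/-0.329 → slack +0.329/-0.329; half-tol=0.329, Σhalf²=0.108241
  +B: nom +19.250 → Σnom=17.400; wc +0.220/-0.220 → slack +0.549/-0.549; half-tol=0.220, Σhalf²=0.156641
  -C: nom -46.100 → Σnom=-28.700; wc +0.170/-0.470 → slack +0.719/-1.019; half-tol=0.320, Σhalf²=0.259041
  -D: nom -16.600 → Σnom=-45.300; wc +0.478/-0.478 → slack +1.197/-1.497; half-tol=0.478, Σhalf²=0.487525
  -E: nom -20.200 → Σnom=-65.500; wc +0.490/-0.490 → slack +1.687/-1.987; half-tol=0.490, Σhalf²=0.727625
  +F: nom +39.300 → Σnom=-26.200; wc +0.336/-0.074 → slack +2.023/-2.061; half-tol=0.205, Σhalf²=0.769650
  -G: nom -35.500 → Σnom=-61.700; wc +0.182/-0.482 → slack +2.205/-2.543; half-tol=0.332, Σhalf²=0.879874
  +H: nom +26.500 → Σnom=-35.200; wc +0.190/-0.110 → slack +2.395/-2.653; half-tol=0.150, Σhalf²=0.902374
Nominal = -35.200. Worst-case = [-35.200 - 2.653, -35.200 + 2.395] = [-37.853, -32.805]. RSS = √0.902374 = 0.950.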